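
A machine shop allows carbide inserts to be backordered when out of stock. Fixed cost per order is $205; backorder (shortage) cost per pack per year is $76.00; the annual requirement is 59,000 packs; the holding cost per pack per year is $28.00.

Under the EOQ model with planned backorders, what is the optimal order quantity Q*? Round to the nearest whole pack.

1,087 packs

Q* = √(2DS/H) · √((H + b)/b)
   = √(2 × 59,000 × 205 / 28) · √((28 + 76) / 76)
   = 929.478 × 1.1698 ≈ 1,087.30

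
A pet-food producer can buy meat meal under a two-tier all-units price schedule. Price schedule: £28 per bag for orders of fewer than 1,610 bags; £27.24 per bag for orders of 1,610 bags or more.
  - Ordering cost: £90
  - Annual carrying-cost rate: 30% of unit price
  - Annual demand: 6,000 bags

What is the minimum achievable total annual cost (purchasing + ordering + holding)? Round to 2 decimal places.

H₁ = 30%×£28 = £8.4000;  H₂ = 30%×£27.24 = £8.1720
EOQ₁ = √(2×6,000×90/8.4000) = 358.57  (< 1,610, feasible at tier 1)
EOQ₂ = √(2×6,000×90/8.1720) = 363.54  (< 1,610 → use Q = 1,610 at tier-2 price)
TC(tier 1 (EOQ₁), Q≈358.6) = £171,011.98
TC(tier 2, Q≈1,610.0) = £170,353.86
Minimum at tier 2: £170,353.86

£170,353.86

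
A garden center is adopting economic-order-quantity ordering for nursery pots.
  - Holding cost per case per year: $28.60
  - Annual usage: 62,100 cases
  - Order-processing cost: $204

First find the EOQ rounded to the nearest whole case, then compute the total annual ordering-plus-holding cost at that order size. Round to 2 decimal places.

$26,919.00

Optimal lot size Q* = (2 × 62,100 × $204 / $28.6)^½ ≈ 941.22 → Q = 941 cases
Orders/yr = 62,100/941 = 65.994; ordering cost = 65.994 × $204 = $13,462.70
Average inventory = 941/2 = 470.5; holding cost = 470.5 × $28.6 = $13,456.30
Total = $13,462.70 + $13,456.30 = $26,919.00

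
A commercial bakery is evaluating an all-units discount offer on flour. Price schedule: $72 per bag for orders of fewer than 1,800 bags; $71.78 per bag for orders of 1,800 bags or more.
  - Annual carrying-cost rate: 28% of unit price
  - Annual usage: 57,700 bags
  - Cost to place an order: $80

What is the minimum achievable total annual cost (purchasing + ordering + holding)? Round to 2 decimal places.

$4,162,359.00

H₁ = 28%×$72 = $20.1600;  H₂ = 28%×$71.78 = $20.0984
EOQ₁ = √(2×57,700×80/20.1600) = 676.71  (< 1,800, feasible at tier 1)
EOQ₂ = √(2×57,700×80/20.0984) = 677.75  (< 1,800 → use Q = 1,800 at tier-2 price)
TC(tier 1 (EOQ₁), Q≈676.7) = $4,168,042.47
TC(tier 2, Q≈1,800.0) = $4,162,359.00
Minimum at tier 2: $4,162,359.00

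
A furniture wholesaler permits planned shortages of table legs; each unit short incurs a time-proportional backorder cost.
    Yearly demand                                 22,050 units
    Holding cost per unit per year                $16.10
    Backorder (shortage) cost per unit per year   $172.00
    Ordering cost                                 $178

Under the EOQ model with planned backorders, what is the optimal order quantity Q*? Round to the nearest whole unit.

Basic EOQ = √(2·22,050·178/16.1) = 698.259
Backorder adjustment √((H+b)/b) = √((16.1+172)/172) = 1.0458
Q* = 698.259 × 1.0458 ≈ 730.21

730 units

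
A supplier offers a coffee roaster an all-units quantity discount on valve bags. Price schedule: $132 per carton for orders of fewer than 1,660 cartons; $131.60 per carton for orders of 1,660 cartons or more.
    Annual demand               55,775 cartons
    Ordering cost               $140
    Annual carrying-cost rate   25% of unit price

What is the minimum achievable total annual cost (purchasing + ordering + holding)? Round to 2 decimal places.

H₁ = 25%×$132 = $33.0000;  H₂ = 25%×$131.60 = $32.9000
EOQ₁ = √(2×55,775×140/33.0000) = 687.93  (< 1,660, feasible at tier 1)
EOQ₂ = √(2×55,775×140/32.9000) = 688.97  (< 1,660 → use Q = 1,660 at tier-2 price)
TC(tier 1 (EOQ₁), Q≈687.9) = $7,385,001.56
TC(tier 2, Q≈1,660.0) = $7,372,000.92
Minimum at tier 2: $7,372,000.92

$7,372,000.92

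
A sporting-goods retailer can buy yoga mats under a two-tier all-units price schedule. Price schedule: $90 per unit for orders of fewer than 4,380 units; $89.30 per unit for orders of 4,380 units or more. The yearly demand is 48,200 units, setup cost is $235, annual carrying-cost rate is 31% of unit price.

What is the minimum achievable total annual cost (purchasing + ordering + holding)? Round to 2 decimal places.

$4,363,140.54

H₁ = 31%×$90 = $27.9000;  H₂ = 31%×$89.30 = $27.6830
EOQ₁ = √(2×48,200×235/27.9000) = 901.09  (< 4,380, feasible at tier 1)
EOQ₂ = √(2×48,200×235/27.6830) = 904.62  (< 4,380 → use Q = 4,380 at tier-2 price)
TC(tier 1 (EOQ₁), Q≈901.1) = $4,363,140.54
TC(tier 2, Q≈4,380.0) = $4,367,471.84
Minimum at tier 1 (EOQ₁): $4,363,140.54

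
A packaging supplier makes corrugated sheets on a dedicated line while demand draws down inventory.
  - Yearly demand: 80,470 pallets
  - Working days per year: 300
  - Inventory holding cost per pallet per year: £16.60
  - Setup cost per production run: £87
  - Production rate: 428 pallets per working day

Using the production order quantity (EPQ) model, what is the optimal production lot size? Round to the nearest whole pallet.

1,503 pallets

d = 80,470/300 = 268.2333 pallets/day;  effective holding cost H(1 − d/p) = 16.6·(1 − 268.2333/428) = 6.19656
Q* = √(2DS / H_eff) = √(2·80,470·87 / 6.19656) ≈ 1,503.20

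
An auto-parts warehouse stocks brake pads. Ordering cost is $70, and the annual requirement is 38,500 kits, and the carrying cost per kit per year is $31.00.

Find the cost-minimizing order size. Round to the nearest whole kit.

Optimal lot size Q* = (2 × 38,500 × $70 / $31)^½ ≈ 416.98

417 kits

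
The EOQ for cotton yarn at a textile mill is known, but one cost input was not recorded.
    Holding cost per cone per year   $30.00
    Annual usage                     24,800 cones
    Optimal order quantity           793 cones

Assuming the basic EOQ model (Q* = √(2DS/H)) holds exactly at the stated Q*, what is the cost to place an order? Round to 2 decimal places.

From Q* = √(2DS/H) ⇒ Q*² = 2DS/H.
S = Q²H / (2D) = 793² × 30 / (2 × 24,800) = 380.3522

$380.35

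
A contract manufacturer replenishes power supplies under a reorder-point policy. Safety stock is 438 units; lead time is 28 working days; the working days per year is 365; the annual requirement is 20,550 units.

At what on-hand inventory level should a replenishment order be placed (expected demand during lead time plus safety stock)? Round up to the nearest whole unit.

Daily demand d = 20,550 / 365 = 56.301 units/day
Demand during lead time = 56.301 × 28 = 1,576.44
Reorder point = 1,576.44 + 438 = 2,014.44 → round up

2,015 units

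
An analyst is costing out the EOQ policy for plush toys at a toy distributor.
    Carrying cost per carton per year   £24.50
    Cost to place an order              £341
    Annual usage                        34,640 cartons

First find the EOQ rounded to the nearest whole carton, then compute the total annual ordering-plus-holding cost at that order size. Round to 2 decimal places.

2DS/H = 2·34,640·341/24.5 = 964,264.49
EOQ = √964,264.49 ≈ 981.97 → Q = 982 cartons
Annual ordering cost = (D/Q)·S = (34,640/982) × 341 = £12,028.76
Annual holding cost  = (Q/2)·H = (982/2) × 24.5 = £12,029.50
Total = £12,028.76 + £12,029.50 = £24,058.26

£24,058.26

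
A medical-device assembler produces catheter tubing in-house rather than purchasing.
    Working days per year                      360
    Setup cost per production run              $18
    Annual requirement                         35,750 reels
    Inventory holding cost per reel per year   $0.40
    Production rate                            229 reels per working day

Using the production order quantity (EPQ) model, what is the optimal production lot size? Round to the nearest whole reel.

Daily demand d = 35,750/360 = 99.306; p = 229; 1 − d/p = 0.56635
EPQ = √(2DS / (H(1 − d/p)))
    = √(2 × 35,750 × 18 / (0.4 × 0.56635)) ≈ 2,383.51

2,384 reels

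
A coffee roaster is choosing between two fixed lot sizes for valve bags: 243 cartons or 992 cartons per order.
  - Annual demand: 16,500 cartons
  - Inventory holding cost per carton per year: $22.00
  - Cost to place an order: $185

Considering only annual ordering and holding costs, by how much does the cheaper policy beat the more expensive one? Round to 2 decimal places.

$1,245.61

For each Q, cost = (D/Q)·S + (Q/2)·H.
TC(243) = (16,500/243)×185 + (243/2)×22 = $15,234.73
TC(992) = (16,500/992)×185 + (992/2)×22 = $13,989.12
|ΔTC| = |$15,234.73 − $13,989.12| = $1,245.61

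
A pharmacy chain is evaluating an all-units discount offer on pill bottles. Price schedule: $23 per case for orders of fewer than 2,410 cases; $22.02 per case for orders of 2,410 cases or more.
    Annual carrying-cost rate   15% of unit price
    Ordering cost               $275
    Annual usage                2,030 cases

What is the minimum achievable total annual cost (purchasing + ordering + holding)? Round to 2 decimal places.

H₁ = 15%×$23 = $3.4500;  H₂ = 15%×$22.02 = $3.3030
EOQ₁ = √(2×2,030×275/3.4500) = 568.88  (< 2,410, feasible at tier 1)
EOQ₂ = √(2×2,030×275/3.3030) = 581.40  (< 2,410 → use Q = 2,410 at tier-2 price)
TC(tier 1 (EOQ₁), Q≈568.9) = $48,652.63
TC(tier 2, Q≈2,410.0) = $48,912.35
Minimum at tier 1 (EOQ₁): $48,652.63

$48,652.63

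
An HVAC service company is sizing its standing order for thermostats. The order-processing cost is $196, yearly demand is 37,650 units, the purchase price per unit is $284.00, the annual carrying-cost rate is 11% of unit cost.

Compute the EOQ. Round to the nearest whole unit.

687 units

Holding cost per unit per year: H = 11% × $284 = $31.2400
Optimal lot size Q* = (2 × 37,650 × $196 / $31.24)^½ ≈ 687.34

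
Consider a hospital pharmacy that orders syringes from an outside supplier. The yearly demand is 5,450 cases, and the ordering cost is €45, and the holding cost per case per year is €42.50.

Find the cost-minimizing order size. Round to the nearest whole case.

EOQ = √(2DS/H) = √(2 × 5,450 × 45 / 42.5)
    = √(11,541.18) ≈ 107.43

107 cases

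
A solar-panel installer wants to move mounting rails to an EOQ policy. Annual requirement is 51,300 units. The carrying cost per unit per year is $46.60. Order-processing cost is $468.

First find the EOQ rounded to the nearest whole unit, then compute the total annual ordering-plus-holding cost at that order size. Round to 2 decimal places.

$47,303.10

2DS/H = 2·51,300·468/46.6 = 1,030,403.43
EOQ = √1,030,403.43 ≈ 1,015.09 → Q = 1,015 units
Annual ordering cost = (D/Q)·S = (51,300/1,015) × 468 = $23,653.60
Annual holding cost  = (Q/2)·H = (1,015/2) × 46.6 = $23,649.50
Total = $23,653.60 + $23,649.50 = $47,303.10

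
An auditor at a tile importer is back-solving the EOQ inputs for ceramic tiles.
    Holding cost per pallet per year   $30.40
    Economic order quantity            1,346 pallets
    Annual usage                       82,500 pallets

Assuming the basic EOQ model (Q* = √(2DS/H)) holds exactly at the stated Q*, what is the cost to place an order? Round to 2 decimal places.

$333.79

EOQ relation: Q² = 2DS/H, so rearrange for the unknown.
S = Q²H / (2D) = 1,346² × 30.4 / (2 × 82,500) = 333.7949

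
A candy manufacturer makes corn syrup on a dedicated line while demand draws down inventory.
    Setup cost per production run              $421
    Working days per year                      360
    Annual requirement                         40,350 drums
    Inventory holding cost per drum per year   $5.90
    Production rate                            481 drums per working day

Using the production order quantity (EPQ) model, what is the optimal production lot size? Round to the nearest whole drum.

2,740 drums

Daily demand d = 40,350/360 = 112.083; p = 481; 1 − d/p = 0.76698
EPQ = √(2DS / (H(1 − d/p)))
    = √(2 × 40,350 × 421 / (5.9 × 0.76698)) ≈ 2,740.06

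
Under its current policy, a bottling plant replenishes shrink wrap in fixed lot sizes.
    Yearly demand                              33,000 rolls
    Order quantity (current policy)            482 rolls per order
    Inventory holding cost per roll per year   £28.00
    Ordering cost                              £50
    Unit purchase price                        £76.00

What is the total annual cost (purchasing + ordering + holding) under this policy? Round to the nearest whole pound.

Ordering: D/Q × S = 33,000/482 × £50 = £3,423.24
Holding:  Q/2 × H = 482/2 × £28 = £6,748.00
Purchase cost = D·C = 33,000 × 76 = £2,508,000.00
Total = £3,423.24 + £6,748.00 + £2,508,000.00 = £2,518,171.24

£2,518,171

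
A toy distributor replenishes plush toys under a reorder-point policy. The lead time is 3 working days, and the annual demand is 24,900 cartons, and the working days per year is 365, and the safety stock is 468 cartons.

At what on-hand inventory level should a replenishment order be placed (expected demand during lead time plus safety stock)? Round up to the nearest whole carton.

673 cartons

Daily demand d = 24,900 / 365 = 68.219 cartons/day
Demand during lead time = 68.219 × 3 = 204.66
Reorder point = 204.66 + 468 = 672.66 → round up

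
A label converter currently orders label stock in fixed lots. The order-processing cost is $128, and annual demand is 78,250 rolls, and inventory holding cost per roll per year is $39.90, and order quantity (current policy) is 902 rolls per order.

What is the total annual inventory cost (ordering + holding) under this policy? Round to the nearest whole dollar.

$29,099

Ordering: D/Q × S = 78,250/902 × $128 = $11,104.21
Holding:  Q/2 × H = 902/2 × $39.9 = $17,994.90
Total = $11,104.21 + $17,994.90 = $29,099.11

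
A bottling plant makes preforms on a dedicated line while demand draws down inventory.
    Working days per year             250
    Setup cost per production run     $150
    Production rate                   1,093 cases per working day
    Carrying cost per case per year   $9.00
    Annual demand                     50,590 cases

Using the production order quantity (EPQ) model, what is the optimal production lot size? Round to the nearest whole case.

Daily demand d = 50,590/250 = 202.360; p = 1093; 1 − d/p = 0.81486
EPQ = √(2DS / (H(1 − d/p)))
    = √(2 × 50,590 × 150 / (9 × 0.81486)) ≈ 1,438.57

1,439 cases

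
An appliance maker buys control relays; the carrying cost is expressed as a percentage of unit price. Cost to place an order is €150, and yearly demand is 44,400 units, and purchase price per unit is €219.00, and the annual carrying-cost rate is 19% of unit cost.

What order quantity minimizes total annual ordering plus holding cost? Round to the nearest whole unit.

566 units

Holding cost per unit per year: H = 19% × €219 = €41.6100
EOQ = √(2DS/H) = √(2 × 44,400 × 150 / 41.61)
    = √(320,115.36) ≈ 565.79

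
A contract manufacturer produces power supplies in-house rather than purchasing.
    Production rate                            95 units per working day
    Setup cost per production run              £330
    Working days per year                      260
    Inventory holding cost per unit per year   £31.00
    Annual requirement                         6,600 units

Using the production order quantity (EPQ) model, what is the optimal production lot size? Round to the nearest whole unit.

Daily demand d = 6,600/260 = 25.385; p = 95; 1 − d/p = 0.73279
EPQ = √(2DS / (H(1 − d/p)))
    = √(2 × 6,600 × 330 / (31 × 0.73279)) ≈ 437.90

438 units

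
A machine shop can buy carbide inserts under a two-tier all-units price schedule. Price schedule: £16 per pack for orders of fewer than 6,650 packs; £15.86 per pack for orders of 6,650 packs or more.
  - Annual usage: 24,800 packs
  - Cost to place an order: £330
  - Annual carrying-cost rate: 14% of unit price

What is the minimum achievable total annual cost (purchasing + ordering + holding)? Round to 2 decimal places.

£401,941.51

H₁ = 14%×£16 = £2.2400;  H₂ = 14%×£15.86 = £2.2204
EOQ₁ = √(2×24,800×330/2.2400) = 2,703.17  (< 6,650, feasible at tier 1)
EOQ₂ = √(2×24,800×330/2.2204) = 2,715.08  (< 6,650 → use Q = 6,650 at tier-2 price)
TC(tier 1 (EOQ₁), Q≈2,703.2) = £402,855.11
TC(tier 2, Q≈6,650.0) = £401,941.51
Minimum at tier 2: £401,941.51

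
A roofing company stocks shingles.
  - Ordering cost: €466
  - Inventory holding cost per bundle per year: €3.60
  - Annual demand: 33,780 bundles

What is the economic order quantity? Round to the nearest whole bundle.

2,957 bundles

Q* = √(2·D·S / H) = √(2·33,780·466 / 3.6) = √8,745,266.7 ≈ 2,957.24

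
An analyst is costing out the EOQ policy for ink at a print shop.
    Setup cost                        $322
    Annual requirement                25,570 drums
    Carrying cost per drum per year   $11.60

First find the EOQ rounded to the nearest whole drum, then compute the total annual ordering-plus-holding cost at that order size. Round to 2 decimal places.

Optimal lot size Q* = (2 × 25,570 × $322 / $11.6)^½ ≈ 1,191.46 → Q = 1,191 drums
Ordering: D/Q × S = 25,570/1,191 × $322 = $6,913.13
Holding:  Q/2 × H = 1,191/2 × $11.6 = $6,907.80
Total = $6,913.13 + $6,907.80 = $13,820.93

$13,820.93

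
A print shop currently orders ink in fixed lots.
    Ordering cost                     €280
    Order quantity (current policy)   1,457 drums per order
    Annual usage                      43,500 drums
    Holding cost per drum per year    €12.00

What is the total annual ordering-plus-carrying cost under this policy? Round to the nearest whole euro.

Ordering: D/Q × S = 43,500/1,457 × €280 = €8,359.64
Holding:  Q/2 × H = 1,457/2 × €12 = €8,742.00
Total = €8,359.64 + €8,742.00 = €17,101.64

€17,102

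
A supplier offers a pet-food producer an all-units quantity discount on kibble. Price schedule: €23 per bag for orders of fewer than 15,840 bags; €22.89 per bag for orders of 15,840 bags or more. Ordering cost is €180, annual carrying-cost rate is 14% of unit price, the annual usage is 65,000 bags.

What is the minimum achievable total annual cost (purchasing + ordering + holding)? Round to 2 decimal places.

H₁ = 14%×€23 = €3.2200;  H₂ = 14%×€22.89 = €3.2046
EOQ₁ = √(2×65,000×180/3.2200) = 2,695.75  (< 15,840, feasible at tier 1)
EOQ₂ = √(2×65,000×180/3.2046) = 2,702.22  (< 15,840 → use Q = 15,840 at tier-2 price)
TC(tier 1 (EOQ₁), Q≈2,695.8) = €1,503,680.32
TC(tier 2, Q≈15,840.0) = €1,513,969.07
Minimum at tier 1 (EOQ₁): €1,503,680.32

€1,503,680.32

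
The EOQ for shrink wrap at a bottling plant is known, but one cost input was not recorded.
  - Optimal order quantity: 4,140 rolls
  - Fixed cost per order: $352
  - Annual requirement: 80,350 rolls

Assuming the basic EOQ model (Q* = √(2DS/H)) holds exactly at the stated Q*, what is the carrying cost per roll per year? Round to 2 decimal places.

Since Q* = (2DS/H)^½, squaring gives Q*²·H = 2DS.
H = 2DS / Q² = 2 × 80,350 × 352 / 4,140² = 3.3003

$3.30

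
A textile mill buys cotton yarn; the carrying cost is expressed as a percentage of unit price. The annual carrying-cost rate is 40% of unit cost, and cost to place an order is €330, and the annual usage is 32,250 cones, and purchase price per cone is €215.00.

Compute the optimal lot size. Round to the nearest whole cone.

497 cones

H = i·C = 0.4 × €215 = €86.0000 per cone-year
Optimal lot size Q* = (2 × 32,250 × €330 / €86)^½ ≈ 497.49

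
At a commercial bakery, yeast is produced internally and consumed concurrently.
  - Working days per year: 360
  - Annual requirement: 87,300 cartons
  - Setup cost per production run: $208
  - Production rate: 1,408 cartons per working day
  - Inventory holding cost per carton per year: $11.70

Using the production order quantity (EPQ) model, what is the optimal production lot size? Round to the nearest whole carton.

1,936 cartons

Daily demand d = 87,300/360 = 242.500; p = 1408; 1 − d/p = 0.82777
EPQ = √(2DS / (H(1 − d/p)))
    = √(2 × 87,300 × 208 / (11.7 × 0.82777)) ≈ 1,936.45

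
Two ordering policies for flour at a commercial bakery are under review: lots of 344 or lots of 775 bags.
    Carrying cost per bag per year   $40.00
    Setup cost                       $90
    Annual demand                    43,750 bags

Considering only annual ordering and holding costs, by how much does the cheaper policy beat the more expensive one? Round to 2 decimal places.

$2,254.42

TC(Q) = (D/Q)S + (Q/2)H
TC(344) = (43,750/344)×90 + (344/2)×40 = $18,326.22
TC(775) = (43,750/775)×90 + (775/2)×40 = $20,580.65
Cheaper: Q = 344.  Difference = $2,254.42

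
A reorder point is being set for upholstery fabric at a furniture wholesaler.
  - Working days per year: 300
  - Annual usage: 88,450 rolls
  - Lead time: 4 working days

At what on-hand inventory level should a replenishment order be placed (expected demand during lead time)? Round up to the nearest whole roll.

1,180 rolls

Daily demand d = 88,450 / 300 = 294.833 rolls/day
Demand during lead time = 294.833 × 4 = 1,179.33
Reorder point = 1,179.33 → round up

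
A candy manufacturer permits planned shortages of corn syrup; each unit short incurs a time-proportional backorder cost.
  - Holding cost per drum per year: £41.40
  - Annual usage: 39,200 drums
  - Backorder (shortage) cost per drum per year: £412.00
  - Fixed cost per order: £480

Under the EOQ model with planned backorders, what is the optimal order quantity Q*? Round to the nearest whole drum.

Q* = √(2DS/H) · √((H + b)/b)
   = √(2 × 39,200 × 480 / 41.4) · √((41.4 + 412) / 412)
   = 953.407 × 1.0490 ≈ 1,000.16

1,000 drums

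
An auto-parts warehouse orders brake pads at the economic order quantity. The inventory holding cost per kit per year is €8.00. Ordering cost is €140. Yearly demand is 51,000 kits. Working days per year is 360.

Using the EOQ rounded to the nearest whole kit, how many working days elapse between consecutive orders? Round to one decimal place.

2DS/H = 2·51,000·140/8 = 1,785,000.00
EOQ = √1,785,000.00 ≈ 1,336.04 → Q = 1,336 kits
T = Q/D × 360 days = 1,336/51,000 × 360 = 9.431 days

9.4 days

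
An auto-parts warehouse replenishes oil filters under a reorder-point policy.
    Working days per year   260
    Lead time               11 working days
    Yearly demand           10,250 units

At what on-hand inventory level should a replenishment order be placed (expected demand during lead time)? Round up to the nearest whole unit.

434 units

Daily demand d = 10,250 / 260 = 39.423 units/day
Demand during lead time = 39.423 × 11 = 433.65
Reorder point = 433.65 → round up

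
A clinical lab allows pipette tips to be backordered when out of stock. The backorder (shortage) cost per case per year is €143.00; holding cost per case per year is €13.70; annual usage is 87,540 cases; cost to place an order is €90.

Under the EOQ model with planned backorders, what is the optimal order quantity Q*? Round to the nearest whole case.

Q* = √(2DS/H) · √((H + b)/b)
   = √(2 × 87,540 × 90 / 13.7) · √((13.7 + 143) / 143)
   = 1,072.455 × 1.0468 ≈ 1,122.65

1,123 cases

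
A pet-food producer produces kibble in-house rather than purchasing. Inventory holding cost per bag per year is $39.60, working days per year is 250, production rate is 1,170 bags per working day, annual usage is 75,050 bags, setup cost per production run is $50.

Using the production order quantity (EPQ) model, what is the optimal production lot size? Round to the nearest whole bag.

505 bags

d = 75,050/250 = 300.2000 bags/day;  effective holding cost H(1 − d/p) = 39.6·(1 − 300.2000/1170) = 29.43938
Q* = √(2DS / H_eff) = √(2·75,050·50 / 29.43938) ≈ 504.91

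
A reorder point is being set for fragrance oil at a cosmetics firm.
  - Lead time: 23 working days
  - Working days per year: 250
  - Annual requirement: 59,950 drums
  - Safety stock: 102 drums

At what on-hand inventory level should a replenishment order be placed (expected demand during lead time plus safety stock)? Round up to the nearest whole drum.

5,618 drums

Daily demand d = 59,950 / 250 = 239.800 drums/day
Demand during lead time = 239.800 × 23 = 5,515.40
Reorder point = 5,515.40 + 102 = 5,617.40 → round up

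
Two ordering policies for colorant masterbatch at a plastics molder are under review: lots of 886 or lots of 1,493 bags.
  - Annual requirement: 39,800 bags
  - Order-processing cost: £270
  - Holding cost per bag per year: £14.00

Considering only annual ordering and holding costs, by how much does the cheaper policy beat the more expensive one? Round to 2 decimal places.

Annual cost at Q: ordering D·S/Q plus holding Q·H/2.
TC(886) = (39,800/886)×270 + (886/2)×14 = £18,330.67
TC(1,493) = (39,800/1,493)×270 + (1,493/2)×14 = £17,648.59
Cheaper: Q = 1,493.  Difference = £682.08

£682.08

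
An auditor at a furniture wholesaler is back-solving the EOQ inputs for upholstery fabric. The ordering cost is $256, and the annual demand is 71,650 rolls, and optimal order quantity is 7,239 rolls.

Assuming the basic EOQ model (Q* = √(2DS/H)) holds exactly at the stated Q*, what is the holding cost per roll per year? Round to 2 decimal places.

$0.70

From Q* = √(2DS/H) ⇒ Q*² = 2DS/H.
H = 2DS / Q² = 2 × 71,650 × 256 / 7,239² = 0.7000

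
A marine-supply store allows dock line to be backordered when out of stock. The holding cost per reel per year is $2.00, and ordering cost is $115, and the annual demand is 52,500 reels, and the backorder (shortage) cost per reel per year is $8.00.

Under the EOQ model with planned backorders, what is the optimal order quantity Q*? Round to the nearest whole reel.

2,747 reels

Q* = √(2DS/H) · √((H + b)/b)
   = √(2 × 52,500 × 115 / 2) · √((2 + 8) / 8)
   = 2,457.132 × 1.1180 ≈ 2,747.16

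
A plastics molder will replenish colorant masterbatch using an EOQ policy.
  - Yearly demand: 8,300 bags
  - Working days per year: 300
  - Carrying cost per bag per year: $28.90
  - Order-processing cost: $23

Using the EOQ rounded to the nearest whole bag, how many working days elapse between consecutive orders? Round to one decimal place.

Q* = √(2·D·S / H) = √(2·8,300·23 / 28.9) = √13,211.1 ≈ 114.94 → Q = 115 bags
Days between orders = 300 / (D/Q) = 300 / 72.174 ≈ 4.157

4.2 days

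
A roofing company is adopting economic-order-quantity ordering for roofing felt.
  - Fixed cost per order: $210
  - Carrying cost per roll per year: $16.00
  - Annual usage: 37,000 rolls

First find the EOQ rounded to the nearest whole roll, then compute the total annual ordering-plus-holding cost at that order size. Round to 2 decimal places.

$15,768.32

Q* = √(2·D·S / H) = √(2·37,000·210 / 16) = √971,250.0 ≈ 985.52 → Q = 986 rolls
Ordering: D/Q × S = 37,000/986 × $210 = $7,880.32
Holding:  Q/2 × H = 986/2 × $16 = $7,888.00
Total = $7,880.32 + $7,888.00 = $15,768.32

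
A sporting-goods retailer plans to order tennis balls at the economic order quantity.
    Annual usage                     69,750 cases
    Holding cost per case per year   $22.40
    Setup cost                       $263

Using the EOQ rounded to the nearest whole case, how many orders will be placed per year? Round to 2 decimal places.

54.49 orders per year

EOQ = √(2DS/H) = √(2 × 69,750 × 263 / 22.4)
    = √(1,637,879.46) ≈ 1,279.80 → Q = 1,280
N = D/Q = 69,750/1,280 ≈ 54.492 orders/yr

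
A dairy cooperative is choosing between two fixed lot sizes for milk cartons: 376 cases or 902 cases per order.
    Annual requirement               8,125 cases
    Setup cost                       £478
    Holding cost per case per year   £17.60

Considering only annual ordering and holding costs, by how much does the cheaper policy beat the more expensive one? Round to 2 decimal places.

For each Q, cost = (D/Q)·S + (Q/2)·H.
TC(376) = (8,125/376)×478 + (376/2)×17.6 = £13,637.92
TC(902) = (8,125/902)×478 + (902/2)×17.6 = £12,243.31
Cheaper: Q = 902.  Difference = £1,394.61

£1,394.61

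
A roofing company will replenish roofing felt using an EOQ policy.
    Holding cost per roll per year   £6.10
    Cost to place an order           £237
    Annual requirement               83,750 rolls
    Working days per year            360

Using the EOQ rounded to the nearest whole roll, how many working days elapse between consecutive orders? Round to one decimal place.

11.0 days

Q* = √(2·D·S / H) = √(2·83,750·237 / 6.1) = √6,507,786.9 ≈ 2,551.04 → Q = 2,551 rolls
Days between orders = 360 / (D/Q) = 360 / 32.830 ≈ 10.965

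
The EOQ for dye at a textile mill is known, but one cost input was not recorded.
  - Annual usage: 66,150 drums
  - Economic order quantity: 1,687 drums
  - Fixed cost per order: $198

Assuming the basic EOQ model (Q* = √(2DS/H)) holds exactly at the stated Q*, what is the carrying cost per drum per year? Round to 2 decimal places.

Since Q* = (2DS/H)^½, squaring gives Q*²·H = 2DS.
H = 2DS / Q² = 2 × 66,150 × 198 / 1,687² = 9.2044

$9.20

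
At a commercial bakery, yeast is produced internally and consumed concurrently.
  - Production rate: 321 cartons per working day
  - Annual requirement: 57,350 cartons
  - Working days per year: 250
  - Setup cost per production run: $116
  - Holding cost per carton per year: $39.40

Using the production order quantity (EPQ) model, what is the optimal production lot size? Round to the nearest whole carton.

d = 57,350/250 = 229.4000 cartons/day;  effective holding cost H(1 − d/p) = 39.4·(1 − 229.4000/321) = 11.24312
Q* = √(2DS / H_eff) = √(2·57,350·116 / 11.24312) ≈ 1,087.85

1,088 cartons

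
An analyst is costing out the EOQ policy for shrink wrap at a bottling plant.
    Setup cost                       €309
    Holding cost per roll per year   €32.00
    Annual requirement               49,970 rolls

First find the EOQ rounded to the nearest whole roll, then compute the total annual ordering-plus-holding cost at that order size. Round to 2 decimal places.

2DS/H = 2·49,970·309/32 = 965,045.62
EOQ = √965,045.62 ≈ 982.37 → Q = 982 rolls
Annual ordering cost = (D/Q)·S = (49,970/982) × 309 = €15,723.76
Annual holding cost  = (Q/2)·H = (982/2) × 32 = €15,712.00
Total = €15,723.76 + €15,712.00 = €31,435.76

€31,435.76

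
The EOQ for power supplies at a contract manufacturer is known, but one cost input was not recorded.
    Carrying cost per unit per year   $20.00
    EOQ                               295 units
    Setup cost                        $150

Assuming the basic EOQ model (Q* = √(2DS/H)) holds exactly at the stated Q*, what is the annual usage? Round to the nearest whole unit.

5,802 units per year

From Q* = √(2DS/H) ⇒ Q*² = 2DS/H.
D = Q²H / (2S) = 295² × 20 / (2 × 150) = 5,801.67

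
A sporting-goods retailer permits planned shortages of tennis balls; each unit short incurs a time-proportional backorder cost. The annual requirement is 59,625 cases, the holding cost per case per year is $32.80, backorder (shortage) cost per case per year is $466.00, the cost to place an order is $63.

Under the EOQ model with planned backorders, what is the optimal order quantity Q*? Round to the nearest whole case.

Q* = √(2DS/H) · √((H + b)/b)
   = √(2 × 59,625 × 63 / 32.8) · √((32.8 + 466) / 466)
   = 478.589 × 1.0346 ≈ 495.15

495 cases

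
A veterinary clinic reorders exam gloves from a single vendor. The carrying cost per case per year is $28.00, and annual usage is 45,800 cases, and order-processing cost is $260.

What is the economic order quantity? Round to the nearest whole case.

922 cases

2DS/H = 2·45,800·260/28 = 850,571.43
EOQ = √850,571.43 ≈ 922.26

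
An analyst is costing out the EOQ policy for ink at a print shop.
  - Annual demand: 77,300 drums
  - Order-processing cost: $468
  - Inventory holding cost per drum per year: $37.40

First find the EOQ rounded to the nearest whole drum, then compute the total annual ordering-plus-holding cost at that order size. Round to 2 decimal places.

$52,019.18

Optimal lot size Q* = (2 × 77,300 × $468 / $37.4)^½ ≈ 1,390.89 → Q = 1,391 drums
Orders/yr = 77,300/1,391 = 55.572; ordering cost = 55.572 × $468 = $26,007.48
Average inventory = 1,391/2 = 695.5; holding cost = 695.5 × $37.4 = $26,011.70
Total = $26,007.48 + $26,011.70 = $52,019.18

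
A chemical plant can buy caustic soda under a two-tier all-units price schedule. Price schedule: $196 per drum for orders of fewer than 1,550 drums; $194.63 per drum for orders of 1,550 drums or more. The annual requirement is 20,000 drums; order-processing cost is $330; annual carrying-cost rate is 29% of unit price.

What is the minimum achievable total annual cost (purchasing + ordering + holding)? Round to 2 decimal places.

$3,940,601.16

H₁ = 29%×$196 = $56.8400;  H₂ = 29%×$194.63 = $56.4427
EOQ₁ = √(2×20,000×330/56.8400) = 481.90  (< 1,550, feasible at tier 1)
EOQ₂ = √(2×20,000×330/56.4427) = 483.60  (< 1,550 → use Q = 1,550 at tier-2 price)
TC(tier 1 (EOQ₁), Q≈481.9) = $3,947,391.39
TC(tier 2, Q≈1,550.0) = $3,940,601.16
Minimum at tier 2: $3,940,601.16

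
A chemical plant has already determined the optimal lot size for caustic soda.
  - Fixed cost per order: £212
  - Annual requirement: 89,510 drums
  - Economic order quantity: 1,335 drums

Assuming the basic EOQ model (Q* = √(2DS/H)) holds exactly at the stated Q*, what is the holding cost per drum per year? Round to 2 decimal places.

From Q* = √(2DS/H) ⇒ Q*² = 2DS/H.
H = 2DS / Q² = 2 × 89,510 × 212 / 1,335² = 21.2949

£21.29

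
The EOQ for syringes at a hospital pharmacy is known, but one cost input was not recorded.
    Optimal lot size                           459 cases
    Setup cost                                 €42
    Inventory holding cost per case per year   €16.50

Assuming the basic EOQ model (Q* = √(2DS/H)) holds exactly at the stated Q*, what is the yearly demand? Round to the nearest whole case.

EOQ relation: Q² = 2DS/H, so rearrange for the unknown.
D = Q²H / (2S) = 459² × 16.5 / (2 × 42) = 41,383.77

41,384 cases per year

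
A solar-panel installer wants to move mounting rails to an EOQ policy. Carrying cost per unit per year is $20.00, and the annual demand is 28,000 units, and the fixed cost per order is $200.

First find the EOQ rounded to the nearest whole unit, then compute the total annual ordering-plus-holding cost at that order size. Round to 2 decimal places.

2DS/H = 2·28,000·200/20 = 560,000.00
EOQ = √560,000.00 ≈ 748.33 → Q = 748 units
Orders/yr = 28,000/748 = 37.433; ordering cost = 37.433 × $200 = $7,486.63
Average inventory = 748/2 = 374; holding cost = 374 × $20 = $7,480.00
Total = $7,486.63 + $7,480.00 = $14,966.63

$14,966.63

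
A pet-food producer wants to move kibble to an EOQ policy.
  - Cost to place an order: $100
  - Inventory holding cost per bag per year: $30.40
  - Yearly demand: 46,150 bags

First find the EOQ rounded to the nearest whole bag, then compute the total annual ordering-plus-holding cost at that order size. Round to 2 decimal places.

Optimal lot size Q* = (2 × 46,150 × $100 / $30.4)^½ ≈ 551.02 → Q = 551 bags
Orders/yr = 46,150/551 = 83.757; ordering cost = 83.757 × $100 = $8,375.68
Average inventory = 551/2 = 275.5; holding cost = 275.5 × $30.4 = $8,375.20
Total = $8,375.68 + $8,375.20 = $16,750.88

$16,750.88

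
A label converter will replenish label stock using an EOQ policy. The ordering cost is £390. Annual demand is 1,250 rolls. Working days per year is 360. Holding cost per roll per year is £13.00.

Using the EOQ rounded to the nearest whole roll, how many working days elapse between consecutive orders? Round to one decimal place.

2DS/H = 2·1,250·390/13 = 75,000.00
EOQ = √75,000.00 ≈ 273.86 → Q = 274 rolls
T = Q/D × 360 days = 274/1,250 × 360 = 78.912 days

78.9 days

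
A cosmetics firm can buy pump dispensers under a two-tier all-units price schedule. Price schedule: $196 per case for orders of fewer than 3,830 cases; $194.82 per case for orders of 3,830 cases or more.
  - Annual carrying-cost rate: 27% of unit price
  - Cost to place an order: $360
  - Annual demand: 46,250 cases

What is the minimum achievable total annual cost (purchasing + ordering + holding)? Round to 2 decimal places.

$9,106,978.99

H₁ = 27%×$196 = $52.9200;  H₂ = 27%×$194.82 = $52.6014
EOQ₁ = √(2×46,250×360/52.9200) = 793.25  (< 3,830, feasible at tier 1)
EOQ₂ = √(2×46,250×360/52.6014) = 795.65  (< 3,830 → use Q = 3,830 at tier-2 price)
TC(tier 1 (EOQ₁), Q≈793.3) = $9,106,978.99
TC(tier 2, Q≈3,830.0) = $9,115,503.94
Minimum at tier 1 (EOQ₁): $9,106,978.99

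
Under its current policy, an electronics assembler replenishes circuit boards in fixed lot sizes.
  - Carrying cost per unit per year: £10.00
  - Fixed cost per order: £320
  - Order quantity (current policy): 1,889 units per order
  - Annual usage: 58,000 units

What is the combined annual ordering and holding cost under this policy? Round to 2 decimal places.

Orders/yr = 58,000/1,889 = 30.704; ordering cost = 30.704 × £320 = £9,825.30
Average inventory = 1,889/2 = 944.5; holding cost = 944.5 × £10 = £9,445.00
Total = £9,825.30 + £9,445.00 = £19,270.30

£19,270.30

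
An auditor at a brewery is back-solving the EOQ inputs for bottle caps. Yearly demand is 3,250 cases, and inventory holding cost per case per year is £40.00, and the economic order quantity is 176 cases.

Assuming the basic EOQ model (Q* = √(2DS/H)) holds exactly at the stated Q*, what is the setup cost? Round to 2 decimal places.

From Q* = √(2DS/H) ⇒ Q*² = 2DS/H.
S = Q²H / (2D) = 176² × 40 / (2 × 3,250) = 190.6215

£190.62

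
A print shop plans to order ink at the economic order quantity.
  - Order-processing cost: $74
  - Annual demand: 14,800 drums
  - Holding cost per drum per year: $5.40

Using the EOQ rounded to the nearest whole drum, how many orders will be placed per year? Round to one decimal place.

Optimal lot size Q* = (2 × 14,800 × $74 / $5.4)^½ ≈ 636.89 → Q = 637
N = D/Q = 14,800/637 ≈ 23.234 orders/yr

23.2 orders per year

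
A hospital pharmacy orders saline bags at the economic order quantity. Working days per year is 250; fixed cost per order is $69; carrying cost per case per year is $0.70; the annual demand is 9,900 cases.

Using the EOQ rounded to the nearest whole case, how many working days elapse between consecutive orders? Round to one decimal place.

35.3 days

Q* = √(2·D·S / H) = √(2·9,900·69 / 0.7) = √1,951,714.3 ≈ 1,397.04 → Q = 1,397 cases
Days between orders = 250 / (D/Q) = 250 / 7.087 ≈ 35.278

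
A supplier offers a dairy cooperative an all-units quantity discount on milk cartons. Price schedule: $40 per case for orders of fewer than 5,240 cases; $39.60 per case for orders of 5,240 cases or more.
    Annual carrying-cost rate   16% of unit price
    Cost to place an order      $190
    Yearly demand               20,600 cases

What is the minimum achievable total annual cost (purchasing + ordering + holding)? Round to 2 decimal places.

$831,078.08

H₁ = 16%×$40 = $6.4000;  H₂ = 16%×$39.60 = $6.3360
EOQ₁ = √(2×20,600×190/6.4000) = 1,105.95  (< 5,240, feasible at tier 1)
EOQ₂ = √(2×20,600×190/6.3360) = 1,111.52  (< 5,240 → use Q = 5,240 at tier-2 price)
TC(tier 1 (EOQ₁), Q≈1,105.9) = $831,078.08
TC(tier 2, Q≈5,240.0) = $833,107.27
Minimum at tier 1 (EOQ₁): $831,078.08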